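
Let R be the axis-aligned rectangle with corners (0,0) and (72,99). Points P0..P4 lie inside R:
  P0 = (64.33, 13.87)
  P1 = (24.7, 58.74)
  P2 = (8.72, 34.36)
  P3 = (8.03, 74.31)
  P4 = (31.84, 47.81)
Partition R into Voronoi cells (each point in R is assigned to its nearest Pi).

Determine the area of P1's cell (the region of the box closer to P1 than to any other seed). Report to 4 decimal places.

Area of P1's cell: 1585.4304

1. box [0,72]×[0,99]: [(0, 0) (72, 0) (72, 99) (0, 99)]
2. ⊥bis P1·P0 via (44.515,36.305): [(0, 0) (3.4096, 0) (72, 60.5803) (72, 99) (0, 99)]  |A|=5050.3894
3. ⊥bis P1·P2 via (16.71,46.55): [(0, 57.5027) (39.3288, 31.7244) (72, 60.5803) (72, 99) (0, 99)]  |A|=3865.5509
4. ⊥bis P1·P3 via (16.365,66.525): [(4.9237, 54.2754) (39.3288, 31.7244) (72, 60.5803) (72, 99) (46.6971, 99)]  |A|=2719.1363
5. ⊥bis P1·P4 via (28.27,53.275): [(4.9237, 54.2754) (17.3416, 46.136) (72, 81.8415) (72, 99) (46.6971, 99)]  |A|=1585.4304
6. canonical 5-gon: [(4.9237, 54.2754) (17.3416, 46.136) (72, 81.8415) (72, 99) (46.6971, 99)]
7. shoelace: 1585.4304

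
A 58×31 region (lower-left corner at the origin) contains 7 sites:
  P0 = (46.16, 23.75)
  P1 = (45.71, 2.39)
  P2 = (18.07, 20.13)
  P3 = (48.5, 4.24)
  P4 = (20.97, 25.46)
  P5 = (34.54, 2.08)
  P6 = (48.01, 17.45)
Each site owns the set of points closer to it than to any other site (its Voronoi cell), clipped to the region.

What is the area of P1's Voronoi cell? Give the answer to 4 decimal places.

1. box [0,58]×[0,31]: [(0, 0) (58, 0) (58, 31) (0, 31)]
2. ⊥bis P1·P0 via (45.935,13.07): [(0, 14.0377) (0, 0) (58, 0) (58, 12.8158)]  |A|=778.753
3. ⊥bis P1·P2 via (31.89,11.26): [(33.2236, 13.3378) (24.6631, 0) (58, 0) (58, 12.8158)]  |A|=381.0857
4. ⊥bis P1·P3 via (47.105,3.315): [(40.5616, 13.1832) (33.2236, 13.3378) (24.6631, 0) (49.3031, 0)]  |A|=212.0154
5. ⊥bis P1·P4 via (33.34,13.925): [(40.5616, 13.1832) (33.2236, 13.3378) (24.6631, 0) (49.3031, 0)]  |A|=212.0154
6. ⊥bis P1·P5 via (40.125,2.235): [(40.5616, 13.1832) (39.8207, 13.1988) (40.187, 0) (49.3031, 0)]  |A|=64.9759
7. ⊥bis P1·P6 via (46.86,9.92): [(42.2595, 10.6226) (39.8821, 10.9857) (40.187, 0) (49.3031, 0)]  |A|=61.4212
8. canonical 4-gon: [(42.2595, 10.6226) (39.8821, 10.9857) (40.187, 0) (49.3031, 0)]
9. shoelace: 61.4212

Area of P1's cell: 61.4212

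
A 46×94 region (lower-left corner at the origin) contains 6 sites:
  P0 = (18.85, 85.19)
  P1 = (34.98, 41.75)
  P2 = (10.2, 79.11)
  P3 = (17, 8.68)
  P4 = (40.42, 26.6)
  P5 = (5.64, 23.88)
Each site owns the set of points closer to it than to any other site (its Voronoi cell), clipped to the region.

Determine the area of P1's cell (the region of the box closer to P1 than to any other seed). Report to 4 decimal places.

Area of P1's cell: 988.3172

1. box [0,46]×[0,94]: [(0, 0) (46, 0) (46, 94) (0, 94)]
2. ⊥bis P1·P0 via (26.915,63.47): [(0, 53.476) (0, 0) (46, 0) (46, 70.5566)]  |A|=2852.7496
3. ⊥bis P1·P2 via (22.59,60.43): [(27.5018, 63.6879) (0, 45.4466) (0, 0) (46, 0) (46, 70.5566)]  |A|=2742.3377
4. ⊥bis P1·P3 via (25.99,25.215): [(27.5018, 63.6879) (0, 45.4466) (0, 39.3456) (46, 14.3357) (46, 70.5566)]  |A|=1507.6679
5. ⊥bis P1·P4 via (37.7,34.175): [(27.5018, 63.6879) (0, 45.4466) (0, 39.3456) (20.7226, 28.0788) (46, 37.1553) (46, 70.5566)]  |A|=1219.2573
6. ⊥bis P1·P5 via (20.31,32.815): [(27.5018, 63.6879) (8.9863, 51.407) (22.751, 28.8072) (46, 37.1553) (46, 70.5566)]  |A|=988.3172
7. canonical 5-gon: [(27.5018, 63.6879) (8.9863, 51.407) (22.751, 28.8072) (46, 37.1553) (46, 70.5566)]
8. shoelace: 988.3172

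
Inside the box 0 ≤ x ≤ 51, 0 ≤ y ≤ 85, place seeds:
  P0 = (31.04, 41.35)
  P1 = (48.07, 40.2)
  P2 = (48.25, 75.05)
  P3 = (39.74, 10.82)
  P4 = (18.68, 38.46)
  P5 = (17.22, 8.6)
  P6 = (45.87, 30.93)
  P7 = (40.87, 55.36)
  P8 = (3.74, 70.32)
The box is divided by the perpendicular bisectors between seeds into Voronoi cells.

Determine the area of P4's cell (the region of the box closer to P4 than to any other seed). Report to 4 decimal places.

1. box [0,51]×[0,85]: [(0, 0) (51, 0) (51, 85) (0, 85)]
2. ⊥bis P4·P0 via (24.86,39.905): [(0, 0) (34.1905, 0) (14.3159, 85) (0, 85)]  |A|=2061.5254
3. ⊥bis P4·P1 via (33.375,39.33): [(0, 0) (34.1905, 0) (14.3159, 85) (0, 85)]  |A|=2061.5254
4. ⊥bis P4·P2 via (33.465,56.755): [(0, 83.7995) (0, 0) (34.1905, 0) (17.9974, 69.255)]  |A|=1938.021
5. ⊥bis P4·P3 via (29.21,24.64): [(0, 83.7995) (0, 2.3838) (28.5473, 24.1351) (17.9974, 69.255)]  |A|=1491.4006
6. ⊥bis P4·P5 via (17.95,23.53): [(0, 83.7995) (0, 24.4077) (27.162, 23.0796) (28.5473, 24.1351) (17.9974, 69.255)]  |A|=1192.2935
7. ⊥bis P4·P6 via (32.275,34.695): [(0, 83.7995) (0, 24.4077) (27.162, 23.0796) (28.5473, 24.1351) (17.9974, 69.255)]  |A|=1192.2935
8. ⊥bis P4·P7 via (29.775,46.91): [(4.3685, 80.2691) (0, 83.7995) (0, 24.4077) (27.162, 23.0796) (28.5473, 24.1351) (20.319, 59.3258)]  |A|=1137.4169
9. ⊥bis P4·P8 via (11.21,54.39): [(0, 49.1333) (0, 24.4077) (27.162, 23.0796) (28.5473, 24.1351) (20.459, 58.7271)]  |A|=760.8387
10. canonical 5-gon: [(0, 49.1333) (0, 24.4077) (27.162, 23.0796) (28.5473, 24.1351) (20.459, 58.7271)]
11. shoelace: 760.8387

Area of P4's cell: 760.8387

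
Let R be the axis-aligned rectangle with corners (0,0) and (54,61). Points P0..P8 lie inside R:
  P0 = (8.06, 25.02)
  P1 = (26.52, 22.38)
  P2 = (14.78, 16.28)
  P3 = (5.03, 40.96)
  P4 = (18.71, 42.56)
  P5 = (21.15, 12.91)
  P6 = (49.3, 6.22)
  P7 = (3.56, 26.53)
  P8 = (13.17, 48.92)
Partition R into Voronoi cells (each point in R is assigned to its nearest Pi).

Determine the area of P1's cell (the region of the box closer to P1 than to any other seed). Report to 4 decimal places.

Area of P1's cell: 628.8611

1. box [0,54]×[0,61]: [(0, 0) (54, 0) (54, 61) (0, 61)]
2. ⊥bis P1·P0 via (17.29,23.7): [(13.9006, 0) (54, 0) (54, 61) (22.6243, 61)]  |A|=2179.9887
3. ⊥bis P1·P2 via (20.65,19.33): [(17.5251, 25.3441) (30.6937, 0) (54, 0) (54, 61) (22.6243, 61)]  |A|=1967.1859
4. ⊥bis P1·P3 via (15.775,31.67): [(18.956, 35.3492) (17.5251, 25.3441) (30.6937, 0) (54, 0) (54, 61) (41.1334, 61)]  |A|=1729.8
5. ⊥bis P1·P4 via (22.615,32.47): [(18.3057, 30.8022) (17.5251, 25.3441) (30.6937, 0) (54, 0) (54, 44.6165)]  |A|=1201.0502
6. ⊥bis P1·P5 via (23.835,17.645): [(18.3057, 30.8022) (17.5251, 25.3441) (20.5608, 19.5016) (54, 0.5398) (54, 44.6165)]  |A|=964.769
7. ⊥bis P1·P6 via (37.91,14.3): [(18.3057, 30.8022) (17.5251, 25.3441) (20.5608, 19.5016) (35.5645, 10.9937) (54, 36.9813) (54, 44.6165)]  |A|=628.8611
8. ⊥bis P1·P7 via (15.04,24.455): [(18.3057, 30.8022) (17.5251, 25.3441) (20.5608, 19.5016) (35.5645, 10.9937) (54, 36.9813) (54, 44.6165)]  |A|=628.8611
9. ⊥bis P1·P8 via (19.845,35.65): [(18.3057, 30.8022) (17.5251, 25.3441) (20.5608, 19.5016) (35.5645, 10.9937) (54, 36.9813) (54, 44.6165)]  |A|=628.8611
10. canonical 6-gon: [(18.3057, 30.8022) (17.5251, 25.3441) (20.5608, 19.5016) (35.5645, 10.9937) (54, 36.9813) (54, 44.6165)]
11. shoelace: 628.8611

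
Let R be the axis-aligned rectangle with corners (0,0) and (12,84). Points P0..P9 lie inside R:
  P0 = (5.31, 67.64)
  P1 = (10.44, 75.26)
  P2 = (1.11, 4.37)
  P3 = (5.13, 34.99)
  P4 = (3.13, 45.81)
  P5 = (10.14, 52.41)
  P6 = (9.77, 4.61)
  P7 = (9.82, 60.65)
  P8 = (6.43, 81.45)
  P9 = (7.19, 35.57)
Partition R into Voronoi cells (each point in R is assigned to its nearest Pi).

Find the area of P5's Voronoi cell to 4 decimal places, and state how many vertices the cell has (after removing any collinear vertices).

1. box [0,12]×[0,84]: [(0, 0) (12, 0) (12, 84) (0, 84)]
2. ⊥bis P5·P0 via (7.725,60.025): [(0, 57.5751) (0, 0) (12, 0) (12, 61.3808)]  |A|=713.7353
3. ⊥bis P5·P1 via (10.29,63.835): [(0, 57.5751) (0, 0) (12, 0) (12, 61.3808)]  |A|=713.7353
4. ⊥bis P5·P2 via (5.625,28.39): [(0, 57.5751) (0, 29.4473) (12, 27.1917) (12, 61.3808)]  |A|=373.9011
5. ⊥bis P5·P3 via (7.635,43.7): [(0, 57.5751) (0, 45.8958) (12, 42.4446) (12, 61.3808)]  |A|=183.6925
6. ⊥bis P5·P4 via (6.635,49.11): [(0, 57.5751) (0, 56.1572) (12, 43.4117) (12, 61.3808)]  |A|=116.3219
7. ⊥bis P5·P6 via (9.955,28.51): [(0, 57.5751) (0, 56.1572) (12, 43.4117) (12, 61.3808)]  |A|=116.3219
8. ⊥bis P5·P7 via (9.98,56.53): [(0.0134, 56.1429) (12, 43.4117) (12, 56.6084)]  |A|=79.092
9. ⊥bis P5·P8 via (8.285,66.93): [(0.0134, 56.1429) (12, 43.4117) (12, 56.6084)]  |A|=79.092
10. ⊥bis P5·P9 via (8.665,43.99): [(0.0134, 56.1429) (12, 43.4117) (12, 56.6084)]  |A|=79.092
11. canonical 3-gon: [(0.0134, 56.1429) (12, 43.4117) (12, 56.6084)]
12. shoelace: 79.092

Area of P5's cell: 79.0920 (3 vertices)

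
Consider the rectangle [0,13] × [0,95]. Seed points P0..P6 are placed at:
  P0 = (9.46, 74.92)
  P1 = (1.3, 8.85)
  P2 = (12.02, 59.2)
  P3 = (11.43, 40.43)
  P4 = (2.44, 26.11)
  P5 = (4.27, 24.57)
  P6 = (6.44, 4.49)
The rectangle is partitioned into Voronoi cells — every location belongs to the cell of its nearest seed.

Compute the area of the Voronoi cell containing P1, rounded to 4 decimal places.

1. box [0,13]×[0,95]: [(0, 0) (13, 0) (13, 95) (0, 95)]
2. ⊥bis P1·P0 via (5.38,41.885): [(0, 42.5495) (0, 0) (13, 0) (13, 40.9439)]  |A|=542.7068
3. ⊥bis P1·P2 via (6.66,34.025): [(0, 35.443) (0, 0) (13, 0) (13, 32.6752)]  |A|=442.7679
4. ⊥bis P1·P3 via (6.365,24.64): [(0, 26.6817) (0, 0) (13, 0) (13, 22.5117)]  |A|=319.757
5. ⊥bis P1·P4 via (1.87,17.48): [(0, 17.6035) (0, 0) (13, 0) (13, 16.7449)]  |A|=223.2645
6. ⊥bis P1·P5 via (2.785,16.71): [(0, 17.2362) (0, 0) (13, 0) (13, 14.7801)]  |A|=208.1056
7. ⊥bis P1·P6 via (3.87,6.67): [(11.0602, 15.1466) (0, 17.2362) (0, 2.1077)]  |A|=83.6624
8. canonical 3-gon: [(11.0602, 15.1466) (0, 17.2362) (0, 2.1077)]
9. shoelace: 83.6624

Area of P1's cell: 83.6624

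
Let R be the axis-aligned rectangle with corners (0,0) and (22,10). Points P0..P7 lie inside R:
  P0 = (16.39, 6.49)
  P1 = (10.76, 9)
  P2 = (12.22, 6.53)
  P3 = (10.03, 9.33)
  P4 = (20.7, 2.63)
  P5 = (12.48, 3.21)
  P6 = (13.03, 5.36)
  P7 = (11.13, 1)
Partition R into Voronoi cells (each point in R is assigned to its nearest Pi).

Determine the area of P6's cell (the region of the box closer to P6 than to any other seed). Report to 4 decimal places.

Area of P6's cell: 7.3987

1. box [0,22]×[0,10]: [(0, 0) (22, 0) (22, 10) (0, 10)]
2. ⊥bis P6·P0 via (14.71,5.925): [(0, 0) (16.7026, 0) (13.3395, 10) (0, 10)]  |A|=150.2109
3. ⊥bis P6·P1 via (11.895,7.18): [(0.3817, 0) (16.7026, 0) (13.8731, 8.4136)]  |A|=68.6587
4. ⊥bis P6·P2 via (12.625,5.945): [(4.0378, 0) (16.7026, 0) (14.3108, 7.1121)]  |A|=45.0367
5. ⊥bis P6·P3 via (11.53,7.345): [(4.0378, 0) (16.7026, 0) (14.3108, 7.1121)]  |A|=45.0367
6. ⊥bis P6·P4 via (16.865,3.995): [(4.0378, 0) (15.4431, 0) (16.0907, 1.8196) (14.3108, 7.1121)]  |A|=43.8908
7. ⊥bis P6·P5 via (12.755,4.285): [(10.9092, 4.7572) (15.4975, 3.5834) (14.3108, 7.1121)]  |A|=7.3987
8. ⊥bis P6·P7 via (12.08,3.18): [(10.9092, 4.7572) (15.4975, 3.5834) (14.3108, 7.1121)]  |A|=7.3987
9. canonical 3-gon: [(10.9092, 4.7572) (15.4975, 3.5834) (14.3108, 7.1121)]
10. shoelace: 7.3987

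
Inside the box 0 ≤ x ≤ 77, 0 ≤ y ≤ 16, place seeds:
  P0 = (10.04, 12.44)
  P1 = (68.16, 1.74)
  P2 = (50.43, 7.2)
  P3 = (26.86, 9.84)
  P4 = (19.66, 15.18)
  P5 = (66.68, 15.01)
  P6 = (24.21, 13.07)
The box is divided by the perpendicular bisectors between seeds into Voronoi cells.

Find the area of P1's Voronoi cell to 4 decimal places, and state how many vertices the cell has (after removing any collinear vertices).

1. box [0,77]×[0,16]: [(0, 0) (77, 0) (77, 16) (0, 16)]
2. ⊥bis P1·P0 via (39.1,7.09): [(37.7947, 0) (77, 0) (77, 16) (40.7403, 16)]  |A|=603.7195
3. ⊥bis P1·P2 via (59.295,4.47): [(57.9185, 0) (77, 0) (77, 16) (62.8457, 16)]  |A|=265.8868
4. ⊥bis P1·P3 via (47.51,5.79): [(57.9185, 0) (77, 0) (77, 16) (62.8457, 16)]  |A|=265.8868
5. ⊥bis P1·P4 via (43.91,8.46): [(57.9185, 0) (77, 0) (77, 16) (62.8457, 16)]  |A|=265.8868
6. ⊥bis P1·P5 via (67.42,8.375): [(60.2513, 7.5755) (57.9185, 0) (77, 0) (77, 9.4435)]  |A|=151.3586
7. ⊥bis P1·P6 via (46.185,7.405): [(60.2513, 7.5755) (57.9185, 0) (77, 0) (77, 9.4435)]  |A|=151.3586
8. canonical 4-gon: [(60.2513, 7.5755) (57.9185, 0) (77, 0) (77, 9.4435)]
9. shoelace: 151.3586

Area of P1's cell: 151.3586 (4 vertices)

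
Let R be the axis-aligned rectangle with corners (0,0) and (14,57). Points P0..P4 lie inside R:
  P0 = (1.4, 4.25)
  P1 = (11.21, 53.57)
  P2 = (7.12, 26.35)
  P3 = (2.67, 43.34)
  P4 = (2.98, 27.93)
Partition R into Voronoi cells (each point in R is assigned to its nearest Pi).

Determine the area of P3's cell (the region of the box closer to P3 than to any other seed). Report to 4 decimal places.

Area of P3's cell: 173.7221

1. box [0,14]×[0,57]: [(0, 0) (14, 0) (14, 57) (0, 57)]
2. ⊥bis P3·P0 via (2.035,23.795): [(0, 23.8611) (14, 23.4063) (14, 57) (0, 57)]  |A|=467.1283
3. ⊥bis P3·P1 via (6.94,48.455): [(0, 54.2485) (0, 23.8611) (14, 23.4063) (14, 42.5613)]  |A|=346.7971
4. ⊥bis P3·P2 via (4.895,34.845): [(0, 54.2485) (0, 33.5629) (14, 37.2298) (14, 42.5613)]  |A|=182.12
5. ⊥bis P3·P4 via (2.825,35.635): [(0, 54.2485) (0, 35.5782) (8.3344, 35.7458) (14, 37.2298) (14, 42.5613)]  |A|=173.7221
6. canonical 5-gon: [(0, 54.2485) (0, 35.5782) (8.3344, 35.7458) (14, 37.2298) (14, 42.5613)]
7. shoelace: 173.7221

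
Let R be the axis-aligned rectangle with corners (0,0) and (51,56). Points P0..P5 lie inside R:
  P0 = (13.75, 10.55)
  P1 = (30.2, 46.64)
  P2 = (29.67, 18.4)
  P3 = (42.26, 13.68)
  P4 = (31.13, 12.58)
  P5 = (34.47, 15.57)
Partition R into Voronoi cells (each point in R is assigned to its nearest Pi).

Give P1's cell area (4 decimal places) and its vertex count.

Area of P1's cell: 1142.7568 (7 vertices)

1. box [0,51]×[0,56]: [(0, 0) (51, 0) (51, 56) (0, 56)]
2. ⊥bis P1·P0 via (21.975,28.595): [(0, 38.6113) (51, 15.3653) (51, 56) (0, 56)]  |A|=1479.5973
3. ⊥bis P1·P2 via (29.935,32.52): [(0, 38.6113) (12.6522, 32.8444) (51, 32.1247) (51, 56) (0, 56)]  |A|=1158.2547
4. ⊥bis P1·P3 via (36.23,30.16): [(0, 38.6113) (12.6522, 32.8444) (42.0581, 32.2925) (51, 35.5643) (51, 56) (0, 56)]  |A|=1142.8761
5. ⊥bis P1·P4 via (30.665,29.61): [(0, 38.6113) (12.6522, 32.8444) (42.0581, 32.2925) (51, 35.5643) (51, 56) (0, 56)]  |A|=1142.8761
6. ⊥bis P1·P5 via (32.335,31.105): [(0, 38.6113) (12.6522, 32.8444) (41.1056, 32.3104) (42.7093, 32.5308) (51, 35.5643) (51, 56) (0, 56)]  |A|=1142.7568
7. canonical 7-gon: [(0, 38.6113) (12.6522, 32.8444) (41.1056, 32.3104) (42.7093, 32.5308) (51, 35.5643) (51, 56) (0, 56)]
8. shoelace: 1142.7568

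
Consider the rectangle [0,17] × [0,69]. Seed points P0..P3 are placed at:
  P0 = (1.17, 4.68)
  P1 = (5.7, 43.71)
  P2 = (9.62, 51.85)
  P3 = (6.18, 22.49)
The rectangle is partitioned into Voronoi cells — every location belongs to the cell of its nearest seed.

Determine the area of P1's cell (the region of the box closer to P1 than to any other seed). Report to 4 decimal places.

1. box [0,17]×[0,69]: [(0, 0) (17, 0) (17, 69) (0, 69)]
2. ⊥bis P1·P0 via (3.435,24.195): [(0, 24.5937) (17, 22.6206) (17, 69) (0, 69)]  |A|=771.6787
3. ⊥bis P1·P2 via (7.66,47.78): [(0, 51.4688) (0, 24.5937) (17, 22.6206) (17, 43.2821)]  |A|=404.0619
4. ⊥bis P1·P3 via (5.94,33.1): [(0, 51.4688) (0, 32.9656) (17, 33.3502) (17, 43.2821)]  |A|=241.6987
5. canonical 4-gon: [(0, 51.4688) (0, 32.9656) (17, 33.3502) (17, 43.2821)]
6. shoelace: 241.6987

Area of P1's cell: 241.6987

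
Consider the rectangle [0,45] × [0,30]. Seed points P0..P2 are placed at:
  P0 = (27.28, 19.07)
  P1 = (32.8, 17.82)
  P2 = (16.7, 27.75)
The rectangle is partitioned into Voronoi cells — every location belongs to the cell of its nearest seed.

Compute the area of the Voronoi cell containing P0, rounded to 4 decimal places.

1. box [0,45]×[0,30]: [(0, 0) (45, 0) (45, 30) (0, 30)]
2. ⊥bis P0·P1 via (30.04,18.445): [(0, 0) (25.8631, 0) (32.6566, 30) (0, 30)]  |A|=877.7965
3. ⊥bis P0·P2 via (21.99,23.41): [(2.7841, 0) (25.8631, 0) (32.6566, 30) (27.3965, 30)]  |A|=425.0874
4. canonical 4-gon: [(2.7841, 0) (25.8631, 0) (32.6566, 30) (27.3965, 30)]
5. shoelace: 425.0874

Area of P0's cell: 425.0874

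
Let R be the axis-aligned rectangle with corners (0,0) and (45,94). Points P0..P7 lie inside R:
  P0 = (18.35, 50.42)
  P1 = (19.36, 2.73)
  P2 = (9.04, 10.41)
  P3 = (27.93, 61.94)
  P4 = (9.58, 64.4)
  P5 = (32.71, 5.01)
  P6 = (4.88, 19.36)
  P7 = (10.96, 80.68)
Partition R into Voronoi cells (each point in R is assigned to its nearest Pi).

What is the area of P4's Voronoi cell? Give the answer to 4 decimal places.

Area of P4's cell: 343.5605

1. box [0,45]×[0,94]: [(0, 0) (45, 0) (45, 94) (0, 94)]
2. ⊥bis P4·P0 via (13.965,57.41): [(0, 48.6494) (45, 76.879) (45, 94) (0, 94)]  |A|=1405.6102
3. ⊥bis P4·P1 via (14.47,33.565): [(0, 48.6494) (45, 76.879) (45, 94) (0, 94)]  |A|=1405.6102
4. ⊥bis P4·P2 via (9.31,37.405): [(0, 48.6494) (45, 76.879) (45, 94) (0, 94)]  |A|=1405.6102
5. ⊥bis P4·P3 via (18.755,63.17): [(0, 48.6494) (18.3517, 60.1619) (22.8881, 94) (0, 94)]  |A|=803.3753
6. ⊥bis P4·P5 via (21.145,34.705): [(0, 48.6494) (18.3517, 60.1619) (22.8881, 94) (0, 94)]  |A|=803.3753
7. ⊥bis P4·P6 via (7.23,41.88): [(0, 48.6494) (18.3517, 60.1619) (22.8881, 94) (0, 94)]  |A|=803.3753
8. ⊥bis P4·P7 via (10.27,72.54): [(0, 73.4106) (0, 48.6494) (18.3517, 60.1619) (19.9017, 71.7236)]  |A|=343.5605
9. canonical 4-gon: [(0, 73.4106) (0, 48.6494) (18.3517, 60.1619) (19.9017, 71.7236)]
10. shoelace: 343.5605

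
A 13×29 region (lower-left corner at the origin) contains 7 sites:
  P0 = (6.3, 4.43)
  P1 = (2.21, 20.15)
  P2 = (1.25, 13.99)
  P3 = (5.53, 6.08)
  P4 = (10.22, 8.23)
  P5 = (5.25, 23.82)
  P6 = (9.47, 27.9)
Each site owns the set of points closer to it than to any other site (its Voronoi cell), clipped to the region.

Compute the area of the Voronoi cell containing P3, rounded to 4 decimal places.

1. box [0,13]×[0,29]: [(0, 0) (13, 0) (13, 29) (0, 29)]
2. ⊥bis P3·P0 via (5.915,5.255): [(0, 2.4947) (13, 8.5613) (13, 29) (0, 29)]  |A|=305.136
3. ⊥bis P3·P1 via (3.87,13.115): [(0, 12.2018) (0, 2.4947) (13, 8.5613) (13, 15.2693)]  |A|=106.6986
4. ⊥bis P3·P2 via (3.39,10.035): [(0, 8.2007) (0, 2.4947) (13, 8.5613) (13, 15.2348)]  |A|=80.4672
5. ⊥bis P3·P4 via (7.875,7.155): [(5.9258, 11.4071) (0, 8.2007) (0, 2.4947) (8.2471, 6.3433)]  |A|=42.254
6. ⊥bis P3·P5 via (5.39,14.95): [(5.9258, 11.4071) (0, 8.2007) (0, 2.4947) (8.2471, 6.3433)]  |A|=42.254
7. ⊥bis P3·P6 via (7.5,16.99): [(5.9258, 11.4071) (0, 8.2007) (0, 2.4947) (8.2471, 6.3433)]  |A|=42.254
8. canonical 4-gon: [(5.9258, 11.4071) (0, 8.2007) (0, 2.4947) (8.2471, 6.3433)]
9. shoelace: 42.254

Area of P3's cell: 42.2540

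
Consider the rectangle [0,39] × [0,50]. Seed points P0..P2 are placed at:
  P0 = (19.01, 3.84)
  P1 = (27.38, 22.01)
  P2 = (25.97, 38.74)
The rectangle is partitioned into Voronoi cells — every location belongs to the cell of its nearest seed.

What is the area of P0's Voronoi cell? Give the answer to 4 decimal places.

Area of P0's cell: 570.4569

1. box [0,39]×[0,50]: [(0, 0) (39, 0) (39, 50) (0, 50)]
2. ⊥bis P0·P1 via (23.195,12.925): [(0, 23.6098) (0, 0) (39, 0) (39, 5.6444)]  |A|=570.4569
3. ⊥bis P0·P2 via (22.49,21.29): [(0, 23.6098) (0, 0) (39, 0) (39, 5.6444)]  |A|=570.4569
4. canonical 4-gon: [(0, 23.6098) (0, 0) (39, 0) (39, 5.6444)]
5. shoelace: 570.4569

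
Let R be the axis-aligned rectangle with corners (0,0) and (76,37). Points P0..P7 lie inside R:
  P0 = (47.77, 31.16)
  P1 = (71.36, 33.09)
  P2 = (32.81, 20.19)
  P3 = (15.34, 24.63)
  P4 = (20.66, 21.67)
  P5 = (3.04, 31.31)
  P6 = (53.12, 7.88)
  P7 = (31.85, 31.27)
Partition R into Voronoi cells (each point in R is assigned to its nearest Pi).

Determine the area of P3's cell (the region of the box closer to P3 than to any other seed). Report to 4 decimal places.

Area of P3's cell: 370.1398

1. box [0,76]×[0,37]: [(0, 0) (76, 0) (76, 37) (0, 37)]
2. ⊥bis P3·P0 via (31.555,27.895): [(0, 0) (37.1718, 0) (29.7216, 37) (0, 37)]  |A|=1237.5296
3. ⊥bis P3·P1 via (43.35,28.86): [(0, 0) (37.1718, 0) (29.7216, 37) (0, 37)]  |A|=1237.5296
4. ⊥bis P3·P2 via (24.075,22.41): [(0, 0) (18.3795, 0) (27.783, 37) (0, 37)]  |A|=854.0071
5. ⊥bis P3·P4 via (18,23.15): [(0, 0) (5.1195, 0) (25.706, 37) (0, 37)]  |A|=570.2729
6. ⊥bis P3·P5 via (9.19,27.97): [(0, 11.0483) (0, 0) (5.1195, 0) (25.706, 37) (14.0941, 37)]  |A|=387.39
7. ⊥bis P3·P6 via (34.23,16.255): [(0, 11.0483) (0, 0) (5.1195, 0) (25.706, 37) (14.0941, 37)]  |A|=387.39
8. ⊥bis P3·P7 via (23.595,27.95): [(0, 11.0483) (0, 0) (5.1195, 0) (22.3681, 31.0007) (19.9553, 37) (14.0941, 37)]  |A|=370.1398
9. canonical 6-gon: [(0, 11.0483) (0, 0) (5.1195, 0) (22.3681, 31.0007) (19.9553, 37) (14.0941, 37)]
10. shoelace: 370.1398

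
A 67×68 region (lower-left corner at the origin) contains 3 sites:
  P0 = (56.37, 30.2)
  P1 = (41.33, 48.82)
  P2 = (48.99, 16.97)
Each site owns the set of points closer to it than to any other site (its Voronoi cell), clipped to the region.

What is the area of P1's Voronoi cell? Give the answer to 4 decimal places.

Area of P1's cell: 2313.6193

1. box [0,67]×[0,68]: [(0, 0) (67, 0) (67, 68) (0, 68)]
2. ⊥bis P1·P0 via (48.85,39.51): [(0, 0.0522) (67, 54.1704) (67, 68) (0, 68)]  |A|=2739.5436
3. ⊥bis P1·P2 via (45.16,32.895): [(0, 22.0339) (38.7526, 31.354) (67, 54.1704) (67, 68) (0, 68)]  |A|=2313.6193
4. canonical 5-gon: [(0, 22.0339) (38.7526, 31.354) (67, 54.1704) (67, 68) (0, 68)]
5. shoelace: 2313.6193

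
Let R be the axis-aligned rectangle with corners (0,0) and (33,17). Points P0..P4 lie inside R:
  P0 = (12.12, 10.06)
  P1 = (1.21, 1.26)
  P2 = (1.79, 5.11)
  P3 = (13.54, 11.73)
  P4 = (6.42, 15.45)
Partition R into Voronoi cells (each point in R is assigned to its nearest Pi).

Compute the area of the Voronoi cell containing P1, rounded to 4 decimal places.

Area of P1's cell: 27.4497

1. box [0,33]×[0,17]: [(0, 0) (33, 0) (33, 17) (0, 17)]
2. ⊥bis P1·P0 via (6.665,5.66): [(0, 13.9231) (0, 0) (11.2304, 0)]  |A|=78.1806
3. ⊥bis P1·P2 via (1.5,3.185): [(9.6519, 1.9569) (0, 3.411) (0, 0) (11.2304, 0)]  |A|=27.4497
4. ⊥bis P1·P3 via (7.375,6.495): [(9.6519, 1.9569) (0, 3.411) (0, 0) (11.2304, 0)]  |A|=27.4497
5. ⊥bis P1·P4 via (3.815,8.355): [(9.6519, 1.9569) (0, 3.411) (0, 0) (11.2304, 0)]  |A|=27.4497
6. canonical 4-gon: [(9.6519, 1.9569) (0, 3.411) (0, 0) (11.2304, 0)]
7. shoelace: 27.4497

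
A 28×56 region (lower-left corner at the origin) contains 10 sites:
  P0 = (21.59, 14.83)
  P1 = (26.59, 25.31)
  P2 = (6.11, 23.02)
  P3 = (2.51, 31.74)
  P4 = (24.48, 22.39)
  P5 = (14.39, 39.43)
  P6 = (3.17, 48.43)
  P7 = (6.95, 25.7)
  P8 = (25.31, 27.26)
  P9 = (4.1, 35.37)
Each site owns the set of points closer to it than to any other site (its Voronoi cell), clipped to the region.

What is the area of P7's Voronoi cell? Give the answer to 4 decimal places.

Area of P7's cell: 92.4541

1. box [0,28]×[0,56]: [(0, 0) (28, 0) (28, 56) (0, 56)]
2. ⊥bis P7·P0 via (14.27,20.265): [(0, 1.0458) (28, 38.7569) (28, 56) (0, 56)]  |A|=1010.762
3. ⊥bis P7·P1 via (16.77,25.505): [(0, 1.0458) (16.7318, 23.5806) (17.3756, 56) (0, 56)]  |A|=741.3935
4. ⊥bis P7·P2 via (6.53,24.36): [(0, 26.4067) (15.2753, 21.6189) (16.7318, 23.5806) (17.3756, 56) (0, 56)]  |A|=547.6959
5. ⊥bis P7·P3 via (4.73,28.72): [(1.1099, 26.0588) (15.2753, 21.6189) (16.7318, 23.5806) (17.0131, 37.7493)]  |A|=128.1472
6. ⊥bis P7·P4 via (15.715,24.045): [(1.1099, 26.0588) (15.2579, 21.6244) (16.8616, 30.1174) (17.0131, 37.7493)]  |A|=123.436
7. ⊥bis P7·P5 via (10.67,32.565): [(10.2616, 32.7863) (1.1099, 26.0588) (15.2579, 21.6244) (16.7061, 29.2941)]  |A|=95.1244
8. ⊥bis P7·P6 via (5.06,37.065): [(10.2616, 32.7863) (1.1099, 26.0588) (15.2579, 21.6244) (16.7061, 29.2941)]  |A|=95.1244
9. ⊥bis P7·P8 via (16.13,26.48): [(15.8515, 29.7572) (10.2616, 32.7863) (1.1099, 26.0588) (15.2579, 21.6244) (16.1439, 26.3165)]  |A|=93.7218
10. ⊥bis P7·P9 via (5.525,30.535): [(15.8515, 29.7572) (11.284, 32.2323) (8.3194, 31.3586) (1.1099, 26.0588) (15.2579, 21.6244) (16.1439, 26.3165)]  |A|=92.4541
11. canonical 6-gon: [(15.8515, 29.7572) (11.284, 32.2323) (8.3194, 31.3586) (1.1099, 26.0588) (15.2579, 21.6244) (16.1439, 26.3165)]
12. shoelace: 92.4541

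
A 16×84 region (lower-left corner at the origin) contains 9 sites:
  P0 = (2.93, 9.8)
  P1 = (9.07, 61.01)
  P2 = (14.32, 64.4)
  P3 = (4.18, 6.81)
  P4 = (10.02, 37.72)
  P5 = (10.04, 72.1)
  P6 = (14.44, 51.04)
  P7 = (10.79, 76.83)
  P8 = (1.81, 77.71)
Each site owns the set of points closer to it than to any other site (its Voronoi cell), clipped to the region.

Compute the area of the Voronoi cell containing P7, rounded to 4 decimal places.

Area of P7's cell: 91.6243

1. box [0,16]×[0,84]: [(0, 0) (16, 0) (16, 84) (0, 84)]
2. ⊥bis P7·P0 via (6.86,43.315): [(0, 44.1194) (16, 42.2432) (16, 84) (0, 84)]  |A|=653.0988
3. ⊥bis P7·P1 via (9.93,68.92): [(0, 69.9996) (16, 68.2601) (16, 84) (0, 84)]  |A|=237.9226
4. ⊥bis P7·P2 via (12.555,70.615): [(0, 69.9996) (7.5121, 69.1829) (16, 71.5933) (16, 84) (0, 84)]  |A|=223.7764
5. ⊥bis P7·P3 via (7.485,41.82): [(0, 69.9996) (7.5121, 69.1829) (16, 71.5933) (16, 84) (0, 84)]  |A|=223.7764
6. ⊥bis P7·P4 via (10.405,57.275): [(0, 69.9996) (7.5121, 69.1829) (16, 71.5933) (16, 84) (0, 84)]  |A|=223.7764
7. ⊥bis P7·P5 via (10.415,74.465): [(0, 76.1164) (16, 73.5794) (16, 84) (0, 84)]  |A|=146.4332
8. ⊥bis P7·P6 via (12.615,63.935): [(0, 76.1164) (16, 73.5794) (16, 84) (0, 84)]  |A|=146.4332
9. ⊥bis P7·P8 via (6.3,77.27): [(6.0923, 75.1504) (16, 73.5794) (16, 84) (6.9595, 84)]  |A|=91.6243
10. canonical 4-gon: [(6.0923, 75.1504) (16, 73.5794) (16, 84) (6.9595, 84)]
11. shoelace: 91.6243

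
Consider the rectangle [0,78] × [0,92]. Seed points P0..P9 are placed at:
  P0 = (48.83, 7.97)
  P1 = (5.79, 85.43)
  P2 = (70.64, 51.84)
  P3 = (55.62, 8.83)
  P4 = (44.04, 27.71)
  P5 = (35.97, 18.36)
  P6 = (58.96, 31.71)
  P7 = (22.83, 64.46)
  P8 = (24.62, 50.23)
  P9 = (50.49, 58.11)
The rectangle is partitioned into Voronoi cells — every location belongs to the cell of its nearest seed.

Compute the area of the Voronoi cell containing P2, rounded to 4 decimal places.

Area of P2's cell: 722.9472

1. box [0,78]×[0,92]: [(0, 0) (78, 0) (78, 92) (0, 92)]
2. ⊥bis P2·P0 via (59.735,29.905): [(0, 59.6023) (78, 20.8245) (78, 92) (0, 92)]  |A|=4039.3533
3. ⊥bis P2·P1 via (38.215,68.635): [(26.669, 46.3438) (78, 20.8245) (78, 92) (50.3172, 92)]  |A|=2458.7
4. ⊥bis P2·P3 via (63.13,30.335): [(26.669, 46.3438) (48.8135, 35.3346) (78, 25.1421) (78, 92) (50.3172, 92)]  |A|=2395.6932
5. ⊥bis P2·P4 via (57.34,39.775): [(35.6508, 63.6844) (67.1894, 28.9174) (78, 25.1421) (78, 92) (50.3172, 92)]  |A|=1936.01
6. ⊥bis P2·P5 via (53.305,35.1): [(35.6508, 63.6844) (67.1894, 28.9174) (78, 25.1421) (78, 92) (50.3172, 92)]  |A|=1936.01
7. ⊥bis P2·P6 via (64.8,41.775): [(35.6508, 63.6844) (45.2195, 53.1361) (78, 34.116) (78, 92) (50.3172, 92)]  |A|=1699.4875
8. ⊥bis P2·P7 via (46.735,58.15): [(45.386, 53.0395) (78, 34.116) (78, 92) (55.6701, 92)]  |A|=1378.9053
9. ⊥bis P2·P8 via (47.63,51.035): [(47.3055, 60.3112) (47.6049, 51.7521) (78, 34.116) (78, 92) (55.6701, 92)]  |A|=1369.6023
10. ⊥bis P2·P9 via (60.565,54.975): [(57.7335, 45.8752) (78, 34.116) (78, 92) (72.0859, 92)]  |A|=722.9472
11. canonical 4-gon: [(57.7335, 45.8752) (78, 34.116) (78, 92) (72.0859, 92)]
12. shoelace: 722.9472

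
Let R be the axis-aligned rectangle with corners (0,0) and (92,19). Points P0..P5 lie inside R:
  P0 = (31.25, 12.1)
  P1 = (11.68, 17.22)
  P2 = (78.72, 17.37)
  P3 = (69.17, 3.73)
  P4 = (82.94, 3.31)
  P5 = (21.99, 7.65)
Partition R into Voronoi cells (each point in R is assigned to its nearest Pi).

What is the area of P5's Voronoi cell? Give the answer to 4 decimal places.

1. box [0,92]×[0,19]: [(0, 0) (92, 0) (92, 19) (0, 19)]
2. ⊥bis P5·P0 via (26.62,9.875): [(0, 0) (31.3655, 0) (22.2349, 19) (0, 19)]  |A|=509.204
3. ⊥bis P5·P1 via (16.835,12.435): [(5.2925, 0) (31.3655, 0) (22.4716, 18.5074)]  |A|=241.2724
4. ⊥bis P5·P2 via (50.355,12.51): [(5.2925, 0) (31.3655, 0) (22.4716, 18.5074)]  |A|=241.2724
5. ⊥bis P5·P3 via (45.58,5.69): [(5.2925, 0) (31.3655, 0) (22.4716, 18.5074)]  |A|=241.2724
6. ⊥bis P5·P4 via (52.465,5.48): [(5.2925, 0) (31.3655, 0) (22.4716, 18.5074)]  |A|=241.2724
7. canonical 3-gon: [(5.2925, 0) (31.3655, 0) (22.4716, 18.5074)]
8. shoelace: 241.2724

Area of P5's cell: 241.2724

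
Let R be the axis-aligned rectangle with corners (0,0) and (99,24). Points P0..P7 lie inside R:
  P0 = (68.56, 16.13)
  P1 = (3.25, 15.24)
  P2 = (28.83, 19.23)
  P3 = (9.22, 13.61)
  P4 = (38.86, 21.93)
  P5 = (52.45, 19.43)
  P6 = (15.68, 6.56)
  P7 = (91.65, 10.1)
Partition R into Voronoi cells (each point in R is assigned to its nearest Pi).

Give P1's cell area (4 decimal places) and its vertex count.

1. box [0,99]×[0,24]: [(0, 0) (99, 0) (99, 24) (0, 24)]
2. ⊥bis P1·P0 via (35.905,15.685): [(0, 0) (36.1187, 0) (35.7917, 24) (0, 24)]  |A|=862.9252
3. ⊥bis P1·P2 via (16.04,17.235): [(0, 0) (18.7283, 0) (14.9848, 24) (0, 24)]  |A|=404.5575
4. ⊥bis P1·P3 via (6.235,14.425): [(0, 0) (2.2965, 0) (8.8493, 24) (0, 24)]  |A|=133.7495
5. ⊥bis P1·P4 via (21.055,18.585): [(0, 0) (2.2965, 0) (8.8493, 24) (0, 24)]  |A|=133.7495
6. ⊥bis P1·P5 via (27.85,17.335): [(0, 0) (2.2965, 0) (8.8493, 24) (0, 24)]  |A|=133.7495
7. ⊥bis P1·P6 via (9.465,10.9): [(0, 0) (1.8534, 0) (2.581, 1.0419) (8.8493, 24) (0, 24)]  |A|=133.5187
8. ⊥bis P1·P7 via (47.45,12.67): [(0, 0) (1.8534, 0) (2.581, 1.0419) (8.8493, 24) (0, 24)]  |A|=133.5187
9. canonical 5-gon: [(0, 0) (1.8534, 0) (2.581, 1.0419) (8.8493, 24) (0, 24)]
10. shoelace: 133.5187

Area of P1's cell: 133.5187 (5 vertices)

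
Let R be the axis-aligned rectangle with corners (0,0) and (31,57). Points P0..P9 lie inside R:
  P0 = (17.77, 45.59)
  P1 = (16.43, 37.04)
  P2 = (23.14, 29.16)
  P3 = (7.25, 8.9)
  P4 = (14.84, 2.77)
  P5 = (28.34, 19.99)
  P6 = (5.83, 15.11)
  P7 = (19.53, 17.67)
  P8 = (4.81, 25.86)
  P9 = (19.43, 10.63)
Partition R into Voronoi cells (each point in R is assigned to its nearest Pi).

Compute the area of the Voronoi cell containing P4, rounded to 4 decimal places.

1. box [0,31]×[0,57]: [(0, 0) (31, 0) (31, 57) (0, 57)]
2. ⊥bis P4·P0 via (16.305,24.18): [(0, 25.2957) (0, 0) (31, 0) (31, 23.1745)]  |A|=751.2876
3. ⊥bis P4·P1 via (15.635,19.905): [(0, 20.6304) (0, 0) (31, 0) (31, 19.1921)]  |A|=617.2492
4. ⊥bis P4·P2 via (18.99,15.965): [(4.8755, 20.4042) (0, 20.6304) (0, 0) (31, 0) (31, 12.1877)]  |A|=525.7556
5. ⊥bis P4·P3 via (11.045,5.835): [(19.1785, 15.9057) (6.3324, 0) (31, 0) (31, 12.1877)]  |A|=268.216
6. ⊥bis P4·P5 via (21.59,11.38): [(17.8754, 14.2922) (6.3324, 0) (31, 0) (31, 4.0028)]  |A|=202.5445
7. ⊥bis P4·P6 via (10.335,8.94): [(17.8754, 14.2922) (6.3324, 0) (31, 0) (31, 4.0028)]  |A|=202.5445
8. ⊥bis P4·P7 via (17.185,10.22): [(27.0173, 7.1251) (15.1132, 10.8721) (6.3324, 0) (31, 0) (31, 4.0028)]  |A|=177.0133
9. ⊥bis P4·P8 via (9.825,14.315): [(27.0173, 7.1251) (15.1132, 10.8721) (6.3324, 0) (31, 0) (31, 4.0028)]  |A|=177.0133
10. ⊥bis P4·P9 via (17.135,6.7): [(13.4715, 8.8394) (6.3324, 0) (28.6082, 0)]  |A|=98.4522
11. canonical 3-gon: [(13.4715, 8.8394) (6.3324, 0) (28.6082, 0)]
12. shoelace: 98.4522

Area of P4's cell: 98.4522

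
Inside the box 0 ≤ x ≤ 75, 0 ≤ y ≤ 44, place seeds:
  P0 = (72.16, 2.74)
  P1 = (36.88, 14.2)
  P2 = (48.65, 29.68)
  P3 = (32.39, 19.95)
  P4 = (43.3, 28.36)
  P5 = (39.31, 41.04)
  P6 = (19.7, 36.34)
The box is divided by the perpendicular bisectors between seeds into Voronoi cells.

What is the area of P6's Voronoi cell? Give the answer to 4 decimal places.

Area of P6's cell: 728.6467

1. box [0,75]×[0,44]: [(0, 0) (75, 0) (75, 44) (0, 44)]
2. ⊥bis P6·P0 via (45.93,19.54): [(0, 0) (33.4149, 0) (61.5963, 44) (0, 44)]  |A|=2090.2464
3. ⊥bis P6·P1 via (28.29,25.27): [(0, 3.3178) (52.4275, 44) (0, 44)]  |A|=1066.4335
4. ⊥bis P6·P2 via (34.175,33.01): [(0, 3.3178) (33.2863, 29.147) (36.7033, 44) (0, 44)]  |A|=949.6575
5. ⊥bis P6·P3 via (26.045,28.145): [(0, 7.9796) (34.5752, 34.7495) (36.7033, 44) (0, 44)]  |A|=792.4676
6. ⊥bis P6·P4 via (31.5,32.35): [(0, 7.9796) (31.5085, 32.3751) (35.4393, 44) (0, 44)]  |A|=773.463
7. ⊥bis P6·P5 via (29.505,38.69): [(0, 7.9796) (31.0952, 32.0551) (28.2323, 44) (0, 44)]  |A|=728.6467
8. canonical 4-gon: [(0, 7.9796) (31.0952, 32.0551) (28.2323, 44) (0, 44)]
9. shoelace: 728.6467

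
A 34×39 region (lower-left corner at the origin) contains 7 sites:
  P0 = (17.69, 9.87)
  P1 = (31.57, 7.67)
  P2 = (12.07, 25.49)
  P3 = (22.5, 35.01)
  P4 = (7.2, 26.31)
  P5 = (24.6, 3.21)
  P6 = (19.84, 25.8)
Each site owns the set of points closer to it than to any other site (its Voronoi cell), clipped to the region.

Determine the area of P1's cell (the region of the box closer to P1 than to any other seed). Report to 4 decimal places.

1. box [0,34]×[0,39]: [(0, 0) (34, 0) (34, 39) (0, 39)]
2. ⊥bis P1·P0 via (24.63,8.77): [(23.2399, 0) (34, 0) (34, 39) (29.4215, 39)]  |A|=299.1019
3. ⊥bis P1·P2 via (21.82,16.58): [(26.7173, 21.939) (23.2399, 0) (34, 0) (34, 29.9083)]  |A|=226.9389
4. ⊥bis P1·P3 via (27.035,21.34): [(26.5995, 21.1955) (23.2399, 0) (34, 0) (34, 23.6506)]  |A|=201.5461
5. ⊥bis P1·P4 via (19.385,16.99): [(26.5995, 21.1955) (23.2399, 0) (34, 0) (34, 23.6506)]  |A|=201.5461
6. ⊥bis P1·P5 via (28.085,5.44): [(26.5995, 21.1955) (24.8929, 10.4286) (31.566, 0) (34, 0) (34, 23.6506)]  |A|=158.1318
7. ⊥bis P1·P6 via (25.705,16.735): [(25.9139, 16.8701) (24.8929, 10.4286) (31.566, 0) (34, 0) (34, 22.1018)]  |A|=136.7065
8. canonical 5-gon: [(25.9139, 16.8701) (24.8929, 10.4286) (31.566, 0) (34, 0) (34, 22.1018)]
9. shoelace: 136.7065

Area of P1's cell: 136.7065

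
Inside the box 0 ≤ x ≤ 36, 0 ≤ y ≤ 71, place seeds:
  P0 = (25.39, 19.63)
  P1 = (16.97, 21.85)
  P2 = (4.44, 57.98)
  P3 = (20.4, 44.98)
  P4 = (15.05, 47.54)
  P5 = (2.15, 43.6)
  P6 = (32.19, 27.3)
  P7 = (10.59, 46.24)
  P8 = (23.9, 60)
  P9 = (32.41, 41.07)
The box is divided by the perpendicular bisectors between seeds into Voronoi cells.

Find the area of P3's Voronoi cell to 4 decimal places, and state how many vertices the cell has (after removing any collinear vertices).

Area of P3's cell: 180.4329 (6 vertices)

1. box [0,36]×[0,71]: [(0, 0) (36, 0) (36, 71) (0, 71)]
2. ⊥bis P3·P0 via (22.895,32.305): [(0, 27.7983) (36, 34.8846) (36, 71) (0, 71)]  |A|=1427.7079
3. ⊥bis P3·P1 via (18.685,33.415): [(0, 36.1858) (24.3022, 32.582) (36, 34.8846) (36, 71) (0, 71)]  |A|=1325.7893
4. ⊥bis P3·P2 via (12.42,51.48): [(0, 36.2321) (0, 36.1858) (24.3022, 32.582) (36, 34.8846) (36, 71) (28.3197, 71)]  |A|=833.4796
5. ⊥bis P3·P4 via (17.725,46.26): [(12.0495, 34.399) (24.3022, 32.582) (36, 34.8846) (36, 71) (29.5632, 71)]  |A|=575.022
6. ⊥bis P3·P5 via (11.275,44.29): [(12.0495, 34.399) (24.3022, 32.582) (36, 34.8846) (36, 71) (29.5632, 71)]  |A|=575.022
7. ⊥bis P3·P6 via (26.295,36.14): [(12.0495, 34.399) (21.5676, 32.9875) (36, 42.6118) (36, 71) (29.5632, 71)]  |A|=513.7409
8. ⊥bis P3·P7 via (15.495,45.61): [(14.7909, 40.1282) (14.0176, 34.1071) (21.5676, 32.9875) (36, 42.6118) (36, 71) (29.5632, 71)]  |A|=507.703
9. ⊥bis P3·P8 via (22.15,52.49): [(20.8509, 52.7927) (14.7909, 40.1282) (14.0176, 34.1071) (21.5676, 32.9875) (36, 42.6118) (36, 49.2626)]  |A|=284.4543
10. ⊥bis P3·P9 via (26.405,43.025): [(28.9691, 50.901) (20.8509, 52.7927) (14.7909, 40.1282) (14.0176, 34.1071) (21.5676, 32.9875) (23.5724, 34.3244)]  |A|=180.4329
11. canonical 6-gon: [(28.9691, 50.901) (20.8509, 52.7927) (14.7909, 40.1282) (14.0176, 34.1071) (21.5676, 32.9875) (23.5724, 34.3244)]
12. shoelace: 180.4329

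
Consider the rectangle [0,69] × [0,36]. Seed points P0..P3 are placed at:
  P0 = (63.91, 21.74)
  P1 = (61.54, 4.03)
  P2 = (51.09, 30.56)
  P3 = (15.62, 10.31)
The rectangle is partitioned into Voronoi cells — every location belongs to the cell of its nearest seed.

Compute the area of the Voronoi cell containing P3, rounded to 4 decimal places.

Area of P3's cell: 1211.9044

1. box [0,69]×[0,36]: [(0, 0) (69, 0) (69, 36) (0, 36)]
2. ⊥bis P3·P0 via (39.765,16.025): [(0, 0) (43.558, 0) (35.037, 36) (0, 36)]  |A|=1414.711
3. ⊥bis P3·P1 via (38.58,7.17): [(0, 0) (37.5994, 0) (39.7815, 15.9554) (35.037, 36) (0, 36)]  |A|=1367.1751
4. ⊥bis P3·P2 via (33.355,20.435): [(0, 0) (37.5994, 0) (39.0338, 10.488) (24.4689, 36) (0, 36)]  |A|=1211.9044
5. canonical 5-gon: [(0, 0) (37.5994, 0) (39.0338, 10.488) (24.4689, 36) (0, 36)]
6. shoelace: 1211.9044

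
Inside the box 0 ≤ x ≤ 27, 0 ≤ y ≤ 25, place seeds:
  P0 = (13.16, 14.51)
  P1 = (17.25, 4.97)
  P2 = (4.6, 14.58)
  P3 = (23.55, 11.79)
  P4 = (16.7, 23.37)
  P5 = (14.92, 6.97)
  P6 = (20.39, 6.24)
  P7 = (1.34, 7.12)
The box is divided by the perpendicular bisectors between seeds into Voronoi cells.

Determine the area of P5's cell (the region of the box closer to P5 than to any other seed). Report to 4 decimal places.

Area of P5's cell: 75.1032

1. box [0,27]×[0,25]: [(0, 0) (27, 0) (27, 25) (0, 25)]
2. ⊥bis P5·P0 via (14.04,10.74): [(0, 7.4628) (0, 0) (27, 0) (27, 13.7651)]  |A|=286.5767
3. ⊥bis P5·P1 via (16.085,5.97): [(21.7178, 12.5322) (0, 7.4628) (0, 0) (10.9605, 0)]  |A|=149.7167
4. ⊥bis P5·P2 via (9.76,10.775): [(21.7178, 12.5322) (8.839, 9.526) (1.8145, 0) (10.9605, 0)]  |A|=108.0929
5. ⊥bis P5·P3 via (19.235,9.38): [(19.1471, 9.5374) (17.9639, 11.6559) (8.839, 9.526) (1.8145, 0) (10.9605, 0)]  |A|=103.5981
6. ⊥bis P5·P4 via (15.81,15.17): [(19.1471, 9.5374) (17.9639, 11.6559) (8.839, 9.526) (1.8145, 0) (10.9605, 0)]  |A|=103.5981
7. ⊥bis P5·P6 via (17.655,6.605): [(17.8437, 8.0189) (18.2586, 11.1281) (17.9639, 11.6559) (8.839, 9.526) (1.8145, 0) (10.9605, 0)]  |A|=101.8868
8. ⊥bis P5·P7 via (8.13,7.045): [(17.8437, 8.0189) (18.2586, 11.1281) (17.9639, 11.6559) (8.839, 9.526) (8.147, 8.5876) (8.0522, 0) (10.9605, 0)]  |A|=75.1032
9. canonical 7-gon: [(17.8437, 8.0189) (18.2586, 11.1281) (17.9639, 11.6559) (8.839, 9.526) (8.147, 8.5876) (8.0522, 0) (10.9605, 0)]
10. shoelace: 75.1032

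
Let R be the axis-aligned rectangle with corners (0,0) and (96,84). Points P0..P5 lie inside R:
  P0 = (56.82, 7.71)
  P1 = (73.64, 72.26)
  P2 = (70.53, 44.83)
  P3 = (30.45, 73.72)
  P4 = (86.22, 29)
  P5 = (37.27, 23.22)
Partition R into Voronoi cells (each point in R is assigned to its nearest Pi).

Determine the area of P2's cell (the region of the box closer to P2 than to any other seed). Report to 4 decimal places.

Area of P2's cell: 1073.2201

1. box [0,96]×[0,84]: [(0, 0) (96, 0) (96, 84) (0, 84)]
2. ⊥bis P2·P0 via (63.675,26.27): [(0, 49.7879) (96, 14.331) (96, 84) (0, 84)]  |A|=4986.2931
3. ⊥bis P2·P1 via (72.085,58.545): [(0, 66.718) (0, 49.7879) (96, 14.331) (96, 55.8335)]  |A|=2804.7647
4. ⊥bis P2·P3 via (50.49,59.275): [(51.6351, 60.8636) (34.4738, 37.0552) (96, 14.331) (96, 55.8335)]  |A|=1848.0354
5. ⊥bis P2·P4 via (78.375,36.915): [(51.6351, 60.8636) (34.4738, 37.0552) (66.56, 25.2045) (96, 54.3841) (96, 55.8335)]  |A|=1258.4527
6. ⊥bis P2·P5 via (53.9,34.025): [(51.6351, 60.8636) (43.6552, 49.7928) (57.4432, 28.5717) (66.56, 25.2045) (96, 54.3841) (96, 55.8335)]  |A|=1073.2201
7. canonical 6-gon: [(51.6351, 60.8636) (43.6552, 49.7928) (57.4432, 28.5717) (66.56, 25.2045) (96, 54.3841) (96, 55.8335)]
8. shoelace: 1073.2201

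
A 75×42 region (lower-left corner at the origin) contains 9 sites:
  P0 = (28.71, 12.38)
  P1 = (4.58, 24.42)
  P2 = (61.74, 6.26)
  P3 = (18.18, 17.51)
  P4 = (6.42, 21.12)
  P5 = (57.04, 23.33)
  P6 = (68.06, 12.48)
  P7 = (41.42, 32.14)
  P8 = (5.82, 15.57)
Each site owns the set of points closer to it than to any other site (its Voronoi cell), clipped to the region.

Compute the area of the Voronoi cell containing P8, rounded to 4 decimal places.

1. box [0,75]×[0,42]: [(0, 0) (75, 0) (75, 42) (0, 42)]
2. ⊥bis P8·P0 via (17.265,13.975): [(0, 0) (15.3174, 0) (21.1706, 42) (0, 42)]  |A|=766.2488
3. ⊥bis P8·P1 via (5.2,19.995): [(0, 19.2664) (0, 0) (15.3174, 0) (18.3609, 21.839)]  |A|=344.1334
4. ⊥bis P8·P2 via (33.78,10.915): [(0, 19.2664) (0, 0) (15.3174, 0) (18.3609, 21.839)]  |A|=344.1334
5. ⊥bis P8·P3 via (12,16.54): [(11.3231, 20.8529) (0, 19.2664) (0, 0) (14.5961, 0)]  |A|=261.2628
6. ⊥bis P8·P4 via (6.12,18.345): [(11.8133, 17.7295) (0, 19.0066) (0, 0) (14.5961, 0)]  |A|=241.6561
7. ⊥bis P8·P5 via (31.43,19.45): [(11.8133, 17.7295) (0, 19.0066) (0, 0) (14.5961, 0)]  |A|=241.6561
8. ⊥bis P8·P6 via (36.94,14.025): [(11.8133, 17.7295) (0, 19.0066) (0, 0) (14.5961, 0)]  |A|=241.6561
9. ⊥bis P8·P7 via (23.62,23.855): [(11.8133, 17.7295) (0, 19.0066) (0, 0) (14.5961, 0)]  |A|=241.6561
10. canonical 4-gon: [(11.8133, 17.7295) (0, 19.0066) (0, 0) (14.5961, 0)]
11. shoelace: 241.6561

Area of P8's cell: 241.6561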